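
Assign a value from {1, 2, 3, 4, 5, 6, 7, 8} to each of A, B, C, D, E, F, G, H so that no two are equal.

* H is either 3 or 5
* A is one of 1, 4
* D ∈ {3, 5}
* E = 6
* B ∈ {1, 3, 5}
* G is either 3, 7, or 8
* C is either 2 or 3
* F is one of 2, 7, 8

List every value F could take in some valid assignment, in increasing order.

7, 8

E must be 6 (only option left).
The 7 still-open variables draw from only 7 values {1, 2, 3, 4, 5, 7, 8}, so each is used; only A can be 4, hence A = 4.
Among the 6 still-open variables, 1 fits only B (and all 6 values in {1, 2, 3, 5, 7, 8} must be used), so B = 1.
D and H between them cover only {3, 5} — a naked pair. Remove those values from C, G.
That leaves C = 2. Strike 2 from F.
No further eliminations apply; F can still be any of 7, 8.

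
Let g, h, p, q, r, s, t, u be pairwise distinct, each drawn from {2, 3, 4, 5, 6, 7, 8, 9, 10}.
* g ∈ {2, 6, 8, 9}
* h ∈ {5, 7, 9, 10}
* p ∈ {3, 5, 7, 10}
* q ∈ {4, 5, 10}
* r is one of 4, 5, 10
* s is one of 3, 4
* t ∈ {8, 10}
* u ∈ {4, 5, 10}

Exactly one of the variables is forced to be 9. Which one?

h

q, r, u share exactly the 3 values {4, 5, 10}; by pigeonhole those values go to them, so strike 4, 5, 10 from h, p, s, t.
That leaves s = 3. Strike 3 from p.
That leaves t = 8. Strike 8 from g.
That leaves p = 7. Remove 7 from h.
So 9 goes to h.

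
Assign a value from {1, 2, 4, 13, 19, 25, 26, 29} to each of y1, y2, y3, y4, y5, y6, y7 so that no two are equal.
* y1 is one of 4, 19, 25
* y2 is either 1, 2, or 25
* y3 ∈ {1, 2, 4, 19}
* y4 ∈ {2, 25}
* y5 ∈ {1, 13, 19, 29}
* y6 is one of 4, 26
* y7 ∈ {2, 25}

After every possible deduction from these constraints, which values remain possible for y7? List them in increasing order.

2, 25

y4 and y7 share exactly the 2 values {2, 25}; by pigeonhole those values go to them, so strike 2, 25 from y1, y2, y3.
y2's domain is down to {1}, so y2 = 1. Strike 1 from y3, y5.
y1 and y3 between them cover only {4, 19} — a naked pair. Remove those values from y5, y6.
That leaves y6 = 26.
No further eliminations apply; y7 can still be any of 2, 25.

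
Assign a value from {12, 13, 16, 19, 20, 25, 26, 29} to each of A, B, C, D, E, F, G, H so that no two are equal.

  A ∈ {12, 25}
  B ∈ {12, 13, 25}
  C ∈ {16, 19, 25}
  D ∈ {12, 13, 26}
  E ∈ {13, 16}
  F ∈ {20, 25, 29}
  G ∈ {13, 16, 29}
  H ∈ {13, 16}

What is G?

The 8 variables together cover exactly {12, 13, 16, 19, 20, 25, 26, 29} — 8 values for 8 variables — and 19 appears only in C's list, so C = 19.
Among the 7 still-open variables, 20 fits only F (and all 7 values in {12, 13, 16, 20, 25, 26, 29} must be used), so F = 20.
Among the 6 still-open variables, 26 fits only D (and all 6 values in {12, 13, 16, 25, 26, 29} must be used), so D = 26.
Among the 5 still-open variables, 29 fits only G (and all 5 values in {12, 13, 16, 25, 29} must be used), so G = 29.

29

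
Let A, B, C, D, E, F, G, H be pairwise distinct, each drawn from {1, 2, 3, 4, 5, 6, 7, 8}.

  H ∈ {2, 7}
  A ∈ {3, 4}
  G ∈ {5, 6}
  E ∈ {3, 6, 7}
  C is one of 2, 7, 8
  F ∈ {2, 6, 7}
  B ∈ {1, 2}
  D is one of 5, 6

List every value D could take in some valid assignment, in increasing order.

Among the 8 variables, 1 fits only B (and all 8 values in {1, 2, 3, 4, 5, 6, 7, 8} must be used), so B = 1.
The 7 still-open variables together cover exactly {2, 3, 4, 5, 6, 7, 8} — 7 values for 7 variables — and 4 appears only in A's list, so A = 4.
Among the 6 still-open variables, 3 fits only E (and all 6 values in {2, 3, 5, 6, 7, 8} must be used), so E = 3.
The 5 still-open variables draw from only 5 values {2, 5, 6, 7, 8}, so each is used; only C can be 8, hence C = 8.
D and G between them cover only {5, 6} — a naked pair. Remove those values from F.
No further eliminations apply; D can still be any of 5, 6.

5, 6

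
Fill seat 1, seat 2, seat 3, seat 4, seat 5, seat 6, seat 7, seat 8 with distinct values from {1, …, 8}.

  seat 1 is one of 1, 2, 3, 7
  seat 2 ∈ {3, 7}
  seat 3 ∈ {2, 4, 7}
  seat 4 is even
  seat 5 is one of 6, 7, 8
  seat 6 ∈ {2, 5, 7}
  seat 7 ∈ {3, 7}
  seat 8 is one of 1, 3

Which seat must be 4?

The 8 variables together cover exactly {1, 2, 3, 4, 5, 6, 7, 8} — 8 values for 8 variables — and 5 appears only in seat 6's list, so seat 6 = 5.
seat 2 and seat 7 share exactly the 2 values {3, 7}; by pigeonhole those values go to them, so strike 3, 7 from seat 1, seat 3, seat 5, seat 8.
That leaves seat 8 = 1. Remove 1 from seat 1.
seat 1 must be 2 (only option left). Eliminate 2 elsewhere: seat 3, seat 4.
So 4 goes to seat 3.

seat 3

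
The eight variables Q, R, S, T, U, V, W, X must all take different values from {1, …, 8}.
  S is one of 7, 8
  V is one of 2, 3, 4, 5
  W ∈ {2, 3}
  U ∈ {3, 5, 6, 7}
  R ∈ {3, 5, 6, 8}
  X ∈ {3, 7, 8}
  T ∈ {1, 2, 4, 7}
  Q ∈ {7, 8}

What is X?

Among the 8 variables, 1 fits only T (and all 8 values in {1, 2, 3, 4, 5, 6, 7, 8} must be used), so T = 1.
The 7 still-open variables together cover exactly {2, 3, 4, 5, 6, 7, 8} — 7 values for 7 variables — and 4 appears only in V's list, so V = 4.
Among the 6 still-open variables, 2 fits only W (and all 6 values in {2, 3, 5, 6, 7, 8} must be used), so W = 2.
Q and S between them cover only {7, 8} — a naked pair. Remove those values from R, U, X.
So X = 3.

3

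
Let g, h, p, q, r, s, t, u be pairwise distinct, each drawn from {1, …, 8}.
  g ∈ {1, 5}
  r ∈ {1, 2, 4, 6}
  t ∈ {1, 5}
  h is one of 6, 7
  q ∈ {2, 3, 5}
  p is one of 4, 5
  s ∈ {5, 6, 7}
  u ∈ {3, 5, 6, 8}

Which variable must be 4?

p

The 8 variables together cover exactly {1, 2, 3, 4, 5, 6, 7, 8} — 8 values for 8 variables — and 8 appears only in u's list, so u = 8.
Among the 7 still-open variables, 3 fits only q (and all 7 values in {1, 2, 3, 4, 5, 6, 7} must be used), so q = 3.
The 6 still-open variables together cover exactly {1, 2, 4, 5, 6, 7} — 6 values for 6 variables — and 2 appears only in r's list, so r = 2.
The 5 still-open variables draw from only 5 values {1, 4, 5, 6, 7}, so each is used; only p can be 4, hence p = 4.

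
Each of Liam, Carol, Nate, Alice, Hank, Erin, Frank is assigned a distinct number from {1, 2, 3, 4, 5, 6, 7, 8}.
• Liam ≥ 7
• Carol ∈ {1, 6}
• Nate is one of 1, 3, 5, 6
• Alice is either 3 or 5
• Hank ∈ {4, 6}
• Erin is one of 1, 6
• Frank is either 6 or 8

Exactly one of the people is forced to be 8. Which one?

The 7 variables together cover exactly {1, 3, 4, 5, 6, 7, 8} — 7 values for 7 variables — and 4 appears only in Hank's list, so Hank = 4.
The 6 still-open variables together cover exactly {1, 3, 5, 6, 7, 8} — 6 values for 6 variables — and 7 appears only in Liam's list, so Liam = 7.
The 5 still-open variables together cover exactly {1, 3, 5, 6, 8} — 5 values for 5 variables — and 8 appears only in Frank's list, so Frank = 8.

Frank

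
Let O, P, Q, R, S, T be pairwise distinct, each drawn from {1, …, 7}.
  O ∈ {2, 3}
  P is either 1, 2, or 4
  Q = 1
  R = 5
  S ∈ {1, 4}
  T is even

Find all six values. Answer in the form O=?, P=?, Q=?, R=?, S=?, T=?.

Q must be 1 (only option left). Eliminate 1 elsewhere: P, S.
R has just one choice, so R = 5.
That leaves S = 4. Strike 4 from P, T.
P must be 2 (only option left). So O, T can't be 2.
T has just one choice, so T = 6.
O must be 3 (only option left).

O=3, P=2, Q=1, R=5, S=4, T=6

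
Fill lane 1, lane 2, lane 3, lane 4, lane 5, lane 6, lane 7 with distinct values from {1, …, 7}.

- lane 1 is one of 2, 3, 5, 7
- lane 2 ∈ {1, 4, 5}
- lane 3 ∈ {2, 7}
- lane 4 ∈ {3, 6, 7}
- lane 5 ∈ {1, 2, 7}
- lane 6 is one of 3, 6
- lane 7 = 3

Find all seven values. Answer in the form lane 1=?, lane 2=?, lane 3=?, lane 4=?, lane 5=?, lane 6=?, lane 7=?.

lane 1=5, lane 2=4, lane 3=2, lane 4=7, lane 5=1, lane 6=6, lane 7=3

lane 7 must be 3 (only option left). Remove 3 from lane 1, lane 4, lane 6.
That leaves lane 6 = 6. Remove 6 from lane 4.
That leaves lane 4 = 7. Remove 7 from lane 1, lane 3, lane 5.
lane 3 has just one choice, so lane 3 = 2. So lane 1, lane 5 can't be 2.
lane 5 must be 1 (only option left). So lane 2 can't be 1.
That leaves lane 1 = 5. Eliminate 5 elsewhere: lane 2.
That leaves lane 2 = 4.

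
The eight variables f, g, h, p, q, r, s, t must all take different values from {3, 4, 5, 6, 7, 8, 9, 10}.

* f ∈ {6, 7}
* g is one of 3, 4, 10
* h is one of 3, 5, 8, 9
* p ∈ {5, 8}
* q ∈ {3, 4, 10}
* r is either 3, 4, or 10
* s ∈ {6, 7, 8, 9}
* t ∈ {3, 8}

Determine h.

g, q, r share exactly the 3 values {3, 4, 10}; by pigeonhole those values go to them, so strike 3, 4, 10 from h, t.
t must be 8 (only option left). Eliminate 8 elsewhere: h, p, s.
p's domain is down to {5}, so p = 5. Remove 5 from h.
So h = 9.

9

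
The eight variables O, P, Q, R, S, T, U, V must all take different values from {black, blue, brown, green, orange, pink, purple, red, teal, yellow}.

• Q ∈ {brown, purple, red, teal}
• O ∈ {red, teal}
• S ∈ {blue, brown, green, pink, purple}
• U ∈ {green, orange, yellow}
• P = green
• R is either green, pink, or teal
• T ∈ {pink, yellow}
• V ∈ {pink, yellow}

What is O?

P's domain is down to {green}, so P = green. Remove green from R, S, U.
The 2 variables T and V are confined to {pink, yellow}, which locks those values in; drop them from R, S, U.
That leaves R = teal. Eliminate teal elsewhere: O, Q.
So O = red.

red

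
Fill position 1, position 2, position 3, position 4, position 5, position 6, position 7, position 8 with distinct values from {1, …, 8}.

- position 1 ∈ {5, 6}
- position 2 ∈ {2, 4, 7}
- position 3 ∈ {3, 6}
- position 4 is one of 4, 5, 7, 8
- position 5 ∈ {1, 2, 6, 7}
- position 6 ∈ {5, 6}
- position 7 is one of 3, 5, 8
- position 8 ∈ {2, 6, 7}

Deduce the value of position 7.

8

Among the 8 variables, 1 fits only position 5 (and all 8 values in {1, 2, 3, 4, 5, 6, 7, 8} must be used), so position 5 = 1.
position 1 and position 6 between them cover only {5, 6} — a naked pair. Remove those values from position 3, position 4, position 7, position 8.
position 3's domain is down to {3}, so position 3 = 3. Eliminate 3 elsewhere: position 7.
So position 7 = 8.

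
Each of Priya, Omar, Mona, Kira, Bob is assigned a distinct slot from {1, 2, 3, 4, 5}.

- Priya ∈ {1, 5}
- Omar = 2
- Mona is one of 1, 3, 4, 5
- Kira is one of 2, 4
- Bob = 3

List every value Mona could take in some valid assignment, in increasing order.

1, 5

Omar has just one choice, so Omar = 2. Eliminate 2 elsewhere: Kira.
Kira must be 4 (only option left). Eliminate 4 elsewhere: Mona.
Bob must be 3 (only option left). Eliminate 3 elsewhere: Mona.
No further eliminations apply; Mona can still be any of 1, 5.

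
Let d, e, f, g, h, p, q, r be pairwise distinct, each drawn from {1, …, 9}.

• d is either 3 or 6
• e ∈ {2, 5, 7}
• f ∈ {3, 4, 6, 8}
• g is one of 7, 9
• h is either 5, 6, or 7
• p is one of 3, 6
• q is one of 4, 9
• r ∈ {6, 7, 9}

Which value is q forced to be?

The 8 variables draw from only 8 values {2, 3, 4, 5, 6, 7, 8, 9}, so each is used; only e can be 2, hence e = 2.
The 7 still-open variables together cover exactly {3, 4, 5, 6, 7, 8, 9} — 7 values for 7 variables — and 5 appears only in h's list, so h = 5.
Among the 6 still-open variables, 8 fits only f (and all 6 values in {3, 4, 6, 7, 8, 9} must be used), so f = 8.
The 5 still-open variables draw from only 5 values {3, 4, 6, 7, 9}, so each is used; only q can be 4, hence q = 4.

4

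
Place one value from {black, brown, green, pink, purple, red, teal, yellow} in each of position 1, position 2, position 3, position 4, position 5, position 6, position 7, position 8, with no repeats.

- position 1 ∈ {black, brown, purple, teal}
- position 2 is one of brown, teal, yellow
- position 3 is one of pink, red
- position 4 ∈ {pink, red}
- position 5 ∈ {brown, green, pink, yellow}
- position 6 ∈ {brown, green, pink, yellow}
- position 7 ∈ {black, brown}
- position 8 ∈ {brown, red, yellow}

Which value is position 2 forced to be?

The 8 variables together cover exactly {black, brown, green, pink, purple, red, teal, yellow} — 8 values for 8 variables — and purple appears only in position 1's list, so position 1 = purple.
The 7 still-open variables draw from only 7 values {black, brown, green, pink, red, teal, yellow}, so each is used; only position 7 can be black, hence position 7 = black.
The 6 still-open variables draw from only 6 values {brown, green, pink, red, teal, yellow}, so each is used; only position 2 can be teal, hence position 2 = teal.

teal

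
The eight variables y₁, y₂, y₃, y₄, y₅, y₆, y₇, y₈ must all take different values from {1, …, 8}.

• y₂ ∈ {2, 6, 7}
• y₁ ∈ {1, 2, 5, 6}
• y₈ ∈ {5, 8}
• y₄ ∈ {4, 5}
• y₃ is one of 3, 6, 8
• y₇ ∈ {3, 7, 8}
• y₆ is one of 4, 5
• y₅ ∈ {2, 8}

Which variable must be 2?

The 8 variables draw from only 8 values {1, 2, 3, 4, 5, 6, 7, 8}, so each is used; only y₁ can be 1, hence y₁ = 1.
y₄ and y₆ between them cover only {4, 5} — a naked pair. Remove those values from y₈.
y₈ must be 8 (only option left). Eliminate 8 elsewhere: y₃, y₅, y₇.
So 2 goes to y₅.

y₅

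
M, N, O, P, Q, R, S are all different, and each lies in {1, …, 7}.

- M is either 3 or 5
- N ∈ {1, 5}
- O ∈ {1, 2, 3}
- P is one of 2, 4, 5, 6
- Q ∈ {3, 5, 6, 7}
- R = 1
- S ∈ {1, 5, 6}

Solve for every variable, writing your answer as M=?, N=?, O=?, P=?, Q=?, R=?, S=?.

R must be 1 (only option left). So N, O, S can't be 1.
That leaves N = 5. Eliminate 5 elsewhere: M, P, Q, S.
S must be 6 (only option left). Remove 6 from P, Q.
M must be 3 (only option left). Remove 3 from O, Q.
O's domain is down to {2}, so O = 2. Remove 2 from P.
P must be 4 (only option left).
Q must be 7 (only option left).

M=3, N=5, O=2, P=4, Q=7, R=1, S=6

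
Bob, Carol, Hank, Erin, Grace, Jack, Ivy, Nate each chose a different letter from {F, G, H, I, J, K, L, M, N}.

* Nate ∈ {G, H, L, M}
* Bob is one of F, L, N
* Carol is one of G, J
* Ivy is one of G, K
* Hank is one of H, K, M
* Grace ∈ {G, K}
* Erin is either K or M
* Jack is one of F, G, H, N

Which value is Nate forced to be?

The 8 variables together cover exactly {F, G, H, J, K, L, M, N} — 8 values for 8 variables — and J appears only in Carol's list, so Carol = J.
The 2 variables Grace and Ivy are confined to {G, K}, which locks those values in; drop them from Hank, Erin, Jack, Nate.
Erin has just one choice, so Erin = M. Remove M from Hank, Nate.
Hank has just one choice, so Hank = H. Remove H from Jack, Nate.
So Nate = L.

L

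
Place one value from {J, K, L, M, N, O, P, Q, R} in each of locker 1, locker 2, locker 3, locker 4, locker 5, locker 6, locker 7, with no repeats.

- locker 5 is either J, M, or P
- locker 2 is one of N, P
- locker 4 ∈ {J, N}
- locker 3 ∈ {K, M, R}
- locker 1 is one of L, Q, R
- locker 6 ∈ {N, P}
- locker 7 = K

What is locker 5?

M

locker 7's domain is down to {K}, so locker 7 = K. So locker 3 can't be K.
locker 2 and locker 6 share exactly the 2 values {N, P}; by pigeonhole those values go to them, so strike N, P from locker 4, locker 5.
That leaves locker 4 = J. Eliminate J elsewhere: locker 5.
So locker 5 = M.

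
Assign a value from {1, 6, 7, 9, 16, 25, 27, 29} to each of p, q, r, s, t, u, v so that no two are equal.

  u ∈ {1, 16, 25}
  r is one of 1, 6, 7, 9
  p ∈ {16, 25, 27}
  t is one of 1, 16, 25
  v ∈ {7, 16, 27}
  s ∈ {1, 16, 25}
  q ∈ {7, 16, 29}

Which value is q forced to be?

The 3 variables s, t, u are confined to {1, 16, 25}, which locks those values in; drop them from p, q, r, v.
That leaves p = 27. Remove 27 from v.
v has just one choice, so v = 7. So q, r can't be 7.
So q = 29.

29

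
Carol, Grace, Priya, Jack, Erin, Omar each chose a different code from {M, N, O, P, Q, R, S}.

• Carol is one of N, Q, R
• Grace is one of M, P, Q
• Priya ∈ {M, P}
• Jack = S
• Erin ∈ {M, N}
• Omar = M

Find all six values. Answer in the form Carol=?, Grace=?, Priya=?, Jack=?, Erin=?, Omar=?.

Jack has just one choice, so Jack = S.
Omar's domain is down to {M}, so Omar = M. Eliminate M elsewhere: Grace, Priya, Erin.
That leaves Priya = P. Remove P from Grace.
Erin must be N (only option left). So Carol can't be N.
Grace's domain is down to {Q}, so Grace = Q. Strike Q from Carol.
That leaves Carol = R.

Carol=R, Grace=Q, Priya=P, Jack=S, Erin=N, Omar=M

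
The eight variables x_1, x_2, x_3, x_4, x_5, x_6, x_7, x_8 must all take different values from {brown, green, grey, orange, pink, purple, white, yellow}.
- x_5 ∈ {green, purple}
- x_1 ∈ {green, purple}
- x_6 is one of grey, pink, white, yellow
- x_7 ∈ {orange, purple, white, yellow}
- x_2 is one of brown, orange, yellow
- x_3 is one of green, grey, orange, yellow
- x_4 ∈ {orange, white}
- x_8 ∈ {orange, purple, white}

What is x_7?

The 8 variables together cover exactly {brown, green, grey, orange, pink, purple, white, yellow} — 8 values for 8 variables — and brown appears only in x_2's list, so x_2 = brown.
The 7 still-open variables together cover exactly {green, grey, orange, pink, purple, white, yellow} — 7 values for 7 variables — and pink appears only in x_6's list, so x_6 = pink.
The 6 still-open variables together cover exactly {green, grey, orange, purple, white, yellow} — 6 values for 6 variables — and grey appears only in x_3's list, so x_3 = grey.
Among the 5 still-open variables, yellow fits only x_7 (and all 5 values in {green, orange, purple, white, yellow} must be used), so x_7 = yellow.

yellow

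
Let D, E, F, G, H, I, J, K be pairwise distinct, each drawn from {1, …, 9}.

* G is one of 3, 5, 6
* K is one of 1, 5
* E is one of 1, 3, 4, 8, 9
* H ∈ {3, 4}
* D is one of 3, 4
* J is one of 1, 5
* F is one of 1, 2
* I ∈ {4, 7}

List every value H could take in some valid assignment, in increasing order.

D and H between them cover only {3, 4} — a naked pair. Remove those values from E, G, I.
That leaves I = 7.
J and K share exactly the 2 values {1, 5}; by pigeonhole those values go to them, so strike 1, 5 from E, F, G.
F has just one choice, so F = 2.
That leaves G = 6.
No further eliminations apply; H can still be any of 3, 4.

3, 4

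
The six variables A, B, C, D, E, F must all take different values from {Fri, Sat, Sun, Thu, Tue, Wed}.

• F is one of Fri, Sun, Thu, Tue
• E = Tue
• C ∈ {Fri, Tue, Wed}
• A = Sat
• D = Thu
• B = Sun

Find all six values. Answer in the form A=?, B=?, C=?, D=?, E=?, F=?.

A=Sat, B=Sun, C=Wed, D=Thu, E=Tue, F=Fri

A has just one choice, so A = Sat.
B's domain is down to {Sun}, so B = Sun. Eliminate Sun elsewhere: F.
D has just one choice, so D = Thu. Remove Thu from F.
That leaves E = Tue. Eliminate Tue elsewhere: C, F.
F's domain is down to {Fri}, so F = Fri. So C can't be Fri.
C must be Wed (only option left).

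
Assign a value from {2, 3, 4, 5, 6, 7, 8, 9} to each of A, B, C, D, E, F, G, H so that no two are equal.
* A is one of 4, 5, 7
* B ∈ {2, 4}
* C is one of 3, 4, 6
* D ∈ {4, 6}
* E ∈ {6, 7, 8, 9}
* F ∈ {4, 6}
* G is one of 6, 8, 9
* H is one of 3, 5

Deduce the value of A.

The 8 variables together cover exactly {2, 3, 4, 5, 6, 7, 8, 9} — 8 values for 8 variables — and 2 appears only in B's list, so B = 2.
D and F share exactly the 2 values {4, 6}; by pigeonhole those values go to them, so strike 4, 6 from A, C, E, G.
C has just one choice, so C = 3. Strike 3 from H.
That leaves H = 5. Strike 5 from A.
So A = 7.

7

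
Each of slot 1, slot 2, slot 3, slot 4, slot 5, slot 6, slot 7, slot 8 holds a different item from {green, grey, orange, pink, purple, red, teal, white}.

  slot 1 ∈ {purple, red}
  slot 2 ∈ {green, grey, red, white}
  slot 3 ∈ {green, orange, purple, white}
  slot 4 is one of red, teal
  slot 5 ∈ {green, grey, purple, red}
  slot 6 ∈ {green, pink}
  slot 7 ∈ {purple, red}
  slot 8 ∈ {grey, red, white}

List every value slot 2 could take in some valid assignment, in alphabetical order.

The 8 variables together cover exactly {green, grey, orange, pink, purple, red, teal, white} — 8 values for 8 variables — and orange appears only in slot 3's list, so slot 3 = orange.
The 7 still-open variables together cover exactly {green, grey, pink, purple, red, teal, white} — 7 values for 7 variables — and pink appears only in slot 6's list, so slot 6 = pink.
Among the 6 still-open variables, teal fits only slot 4 (and all 6 values in {green, grey, purple, red, teal, white} must be used), so slot 4 = teal.
The 2 variables slot 1 and slot 7 are confined to {purple, red}, which locks those values in; drop them from slot 2, slot 5, slot 8.
No further eliminations apply; slot 2 can still be any of green, grey, white.

green, grey, white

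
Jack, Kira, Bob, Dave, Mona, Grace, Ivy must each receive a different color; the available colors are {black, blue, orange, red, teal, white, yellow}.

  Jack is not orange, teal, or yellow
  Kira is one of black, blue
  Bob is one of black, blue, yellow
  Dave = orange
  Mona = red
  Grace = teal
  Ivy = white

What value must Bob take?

yellow

Dave has just one choice, so Dave = orange.
Mona's domain is down to {red}, so Mona = red. Eliminate red elsewhere: Jack.
Grace has just one choice, so Grace = teal.
Ivy has just one choice, so Ivy = white. So Jack can't be white.
The 3 still-open variables draw from only 3 values {black, blue, yellow}, so each is used; only Bob can be yellow, hence Bob = yellow.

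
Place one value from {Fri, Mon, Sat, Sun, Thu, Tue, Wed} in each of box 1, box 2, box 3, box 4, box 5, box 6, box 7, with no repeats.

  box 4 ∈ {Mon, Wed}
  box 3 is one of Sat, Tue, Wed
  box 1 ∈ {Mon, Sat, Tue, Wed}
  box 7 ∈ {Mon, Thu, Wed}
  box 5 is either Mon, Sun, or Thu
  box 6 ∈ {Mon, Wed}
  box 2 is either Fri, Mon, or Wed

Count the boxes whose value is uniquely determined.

3

The 7 variables together cover exactly {Fri, Mon, Sat, Sun, Thu, Tue, Wed} — 7 values for 7 variables — and Fri appears only in box 2's list, so box 2 = Fri.
Among the 6 still-open variables, Sun fits only box 5 (and all 6 values in {Mon, Sat, Sun, Thu, Tue, Wed} must be used), so box 5 = Sun.
The 5 still-open variables together cover exactly {Mon, Sat, Thu, Tue, Wed} — 5 values for 5 variables — and Thu appears only in box 7's list, so box 7 = Thu.
box 4 and box 6 share exactly the 2 values {Mon, Wed}; by pigeonhole those values go to them, so strike Mon, Wed from box 1, box 3.
Determined: box 2=Fri, box 5=Sun, box 7=Thu. The other boxes each still have more than one consistent value. That makes 3.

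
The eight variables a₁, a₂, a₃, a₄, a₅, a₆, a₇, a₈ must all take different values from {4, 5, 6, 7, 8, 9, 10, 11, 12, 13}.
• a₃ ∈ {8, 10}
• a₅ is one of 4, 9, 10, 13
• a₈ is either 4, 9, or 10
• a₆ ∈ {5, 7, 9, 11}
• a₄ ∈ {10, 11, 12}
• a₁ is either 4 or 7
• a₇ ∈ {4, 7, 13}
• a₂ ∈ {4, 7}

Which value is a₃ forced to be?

8

a₁ and a₂ share exactly the 2 values {4, 7}; by pigeonhole those values go to them, so strike 4, 7 from a₅, a₆, a₇, a₈.
a₇ has just one choice, so a₇ = 13. Strike 13 from a₅.
a₅ and a₈ share exactly the 2 values {9, 10}; by pigeonhole those values go to them, so strike 9, 10 from a₃, a₄, a₆.
So a₃ = 8.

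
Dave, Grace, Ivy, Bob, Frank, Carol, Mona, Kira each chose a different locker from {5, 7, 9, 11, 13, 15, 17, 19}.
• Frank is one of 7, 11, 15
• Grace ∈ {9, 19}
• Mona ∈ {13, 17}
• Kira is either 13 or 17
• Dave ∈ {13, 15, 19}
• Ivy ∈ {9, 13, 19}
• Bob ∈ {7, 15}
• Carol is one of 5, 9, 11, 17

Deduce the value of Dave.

15

Among the 8 variables, 5 fits only Carol (and all 8 values in {5, 7, 9, 11, 13, 15, 17, 19} must be used), so Carol = 5.
The 7 still-open variables draw from only 7 values {7, 9, 11, 13, 15, 17, 19}, so each is used; only Frank can be 11, hence Frank = 11.
Among the 6 still-open variables, 7 fits only Bob (and all 6 values in {7, 9, 13, 15, 17, 19} must be used), so Bob = 7.
The 5 still-open variables together cover exactly {9, 13, 15, 17, 19} — 5 values for 5 variables — and 15 appears only in Dave's list, so Dave = 15.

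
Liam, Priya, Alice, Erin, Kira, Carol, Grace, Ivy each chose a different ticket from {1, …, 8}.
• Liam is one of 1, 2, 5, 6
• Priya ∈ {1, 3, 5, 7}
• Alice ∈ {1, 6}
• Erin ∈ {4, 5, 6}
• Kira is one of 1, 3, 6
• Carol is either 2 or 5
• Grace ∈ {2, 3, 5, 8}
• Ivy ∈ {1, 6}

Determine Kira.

The 8 variables together cover exactly {1, 2, 3, 4, 5, 6, 7, 8} — 8 values for 8 variables — and 4 appears only in Erin's list, so Erin = 4.
The 7 still-open variables draw from only 7 values {1, 2, 3, 5, 6, 7, 8}, so each is used; only Priya can be 7, hence Priya = 7.
The 6 still-open variables together cover exactly {1, 2, 3, 5, 6, 8} — 6 values for 6 variables — and 8 appears only in Grace's list, so Grace = 8.
Among the 5 still-open variables, 3 fits only Kira (and all 5 values in {1, 2, 3, 5, 6} must be used), so Kira = 3.

3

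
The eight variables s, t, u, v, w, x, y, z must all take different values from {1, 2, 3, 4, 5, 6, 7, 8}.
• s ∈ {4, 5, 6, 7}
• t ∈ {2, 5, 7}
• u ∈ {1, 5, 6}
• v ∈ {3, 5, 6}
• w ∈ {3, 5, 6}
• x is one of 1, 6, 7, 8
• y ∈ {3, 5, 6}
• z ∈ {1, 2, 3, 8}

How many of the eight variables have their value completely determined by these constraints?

Among the 8 variables, 4 fits only s (and all 8 values in {1, 2, 3, 4, 5, 6, 7, 8} must be used), so s = 4.
v, w, y share exactly the 3 values {3, 5, 6}; by pigeonhole those values go to them, so strike 3, 5, 6 from t, u, x, z.
u must be 1 (only option left). Eliminate 1 elsewhere: x, z.
Determined: s=4, u=1. The other variables each still have more than one consistent value. That makes 2.

2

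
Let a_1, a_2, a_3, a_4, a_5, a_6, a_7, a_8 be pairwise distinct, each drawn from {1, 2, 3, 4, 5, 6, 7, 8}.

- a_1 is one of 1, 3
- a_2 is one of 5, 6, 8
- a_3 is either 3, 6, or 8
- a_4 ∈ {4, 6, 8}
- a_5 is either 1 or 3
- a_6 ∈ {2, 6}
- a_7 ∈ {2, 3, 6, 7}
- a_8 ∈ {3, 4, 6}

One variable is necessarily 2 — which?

a_6

The 8 variables draw from only 8 values {1, 2, 3, 4, 5, 6, 7, 8}, so each is used; only a_2 can be 5, hence a_2 = 5.
The 7 still-open variables together cover exactly {1, 2, 3, 4, 6, 7, 8} — 7 values for 7 variables — and 7 appears only in a_7's list, so a_7 = 7.
The 6 still-open variables together cover exactly {1, 2, 3, 4, 6, 8} — 6 values for 6 variables — and 2 appears only in a_6's list, so a_6 = 2.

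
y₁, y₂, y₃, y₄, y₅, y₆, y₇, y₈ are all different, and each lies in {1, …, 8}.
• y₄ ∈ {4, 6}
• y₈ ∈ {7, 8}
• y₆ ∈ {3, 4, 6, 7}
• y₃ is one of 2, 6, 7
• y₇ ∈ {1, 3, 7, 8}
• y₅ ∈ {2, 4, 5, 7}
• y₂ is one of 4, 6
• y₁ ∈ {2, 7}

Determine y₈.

8

Among the 8 variables, 1 fits only y₇ (and all 8 values in {1, 2, 3, 4, 5, 6, 7, 8} must be used), so y₇ = 1.
Among the 7 still-open variables, 3 fits only y₆ (and all 7 values in {2, 3, 4, 5, 6, 7, 8} must be used), so y₆ = 3.
Among the 6 still-open variables, 5 fits only y₅ (and all 6 values in {2, 4, 5, 6, 7, 8} must be used), so y₅ = 5.
The 5 still-open variables draw from only 5 values {2, 4, 6, 7, 8}, so each is used; only y₈ can be 8, hence y₈ = 8.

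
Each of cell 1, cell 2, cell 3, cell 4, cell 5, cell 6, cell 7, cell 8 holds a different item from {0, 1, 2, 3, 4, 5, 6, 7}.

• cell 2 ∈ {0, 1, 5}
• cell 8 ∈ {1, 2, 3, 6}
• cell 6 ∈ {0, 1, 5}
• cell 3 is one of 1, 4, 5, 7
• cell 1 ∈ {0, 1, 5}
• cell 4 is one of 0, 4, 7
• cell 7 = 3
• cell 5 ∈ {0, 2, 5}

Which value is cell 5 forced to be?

cell 7 has just one choice, so cell 7 = 3. Remove 3 from cell 8.
The 7 still-open variables together cover exactly {0, 1, 2, 4, 5, 6, 7} — 7 values for 7 variables — and 6 appears only in cell 8's list, so cell 8 = 6.
The 6 still-open variables draw from only 6 values {0, 1, 2, 4, 5, 7}, so each is used; only cell 5 can be 2, hence cell 5 = 2.

2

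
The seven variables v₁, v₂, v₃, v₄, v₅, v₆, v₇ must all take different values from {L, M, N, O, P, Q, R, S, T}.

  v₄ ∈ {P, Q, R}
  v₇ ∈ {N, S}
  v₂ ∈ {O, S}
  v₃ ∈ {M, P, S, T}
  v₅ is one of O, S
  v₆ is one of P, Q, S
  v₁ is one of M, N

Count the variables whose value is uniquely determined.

2

v₂ and v₅ between them cover only {O, S} — a naked pair. Remove those values from v₃, v₆, v₇.
That leaves v₇ = N. Eliminate N elsewhere: v₁.
v₁'s domain is down to {M}, so v₁ = M. Eliminate M elsewhere: v₃.
Determined: v₁=M, v₇=N. The other variables each still have more than one consistent value. That makes 2.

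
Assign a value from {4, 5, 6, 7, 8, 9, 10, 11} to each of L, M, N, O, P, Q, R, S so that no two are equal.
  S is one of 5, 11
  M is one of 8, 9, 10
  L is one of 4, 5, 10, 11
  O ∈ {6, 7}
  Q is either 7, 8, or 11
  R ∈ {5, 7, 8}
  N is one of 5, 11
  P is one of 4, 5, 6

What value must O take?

6

Among the 8 variables, 9 fits only M (and all 8 values in {4, 5, 6, 7, 8, 9, 10, 11} must be used), so M = 9.
The 7 still-open variables draw from only 7 values {4, 5, 6, 7, 8, 10, 11}, so each is used; only L can be 10, hence L = 10.
Among the 6 still-open variables, 4 fits only P (and all 6 values in {4, 5, 6, 7, 8, 11} must be used), so P = 4.
Among the 5 still-open variables, 6 fits only O (and all 5 values in {5, 6, 7, 8, 11} must be used), so O = 6.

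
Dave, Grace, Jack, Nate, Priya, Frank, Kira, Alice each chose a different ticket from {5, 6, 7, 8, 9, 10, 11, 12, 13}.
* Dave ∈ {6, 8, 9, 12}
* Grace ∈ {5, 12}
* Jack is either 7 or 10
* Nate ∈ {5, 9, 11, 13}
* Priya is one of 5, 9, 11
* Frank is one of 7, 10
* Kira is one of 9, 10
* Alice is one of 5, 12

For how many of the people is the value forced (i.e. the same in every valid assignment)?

3

Grace and Alice share exactly the 2 values {5, 12}; by pigeonhole those values go to them, so strike 5, 12 from Dave, Nate, Priya.
The 2 variables Jack and Frank are confined to {7, 10}, which locks those values in; drop them from Kira.
Kira must be 9 (only option left). So Dave, Nate, Priya can't be 9.
Priya must be 11 (only option left). So Nate can't be 11.
Nate has just one choice, so Nate = 13.
Determined: Nate=13, Priya=11, Kira=9. The other people each still have more than one consistent value. That makes 3.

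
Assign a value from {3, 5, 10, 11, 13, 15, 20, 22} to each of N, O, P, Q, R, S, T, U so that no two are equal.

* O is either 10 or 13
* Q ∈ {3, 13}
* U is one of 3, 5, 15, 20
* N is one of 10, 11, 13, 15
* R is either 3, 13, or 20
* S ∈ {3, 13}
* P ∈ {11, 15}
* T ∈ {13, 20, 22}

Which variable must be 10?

O

The 8 variables draw from only 8 values {3, 5, 10, 11, 13, 15, 20, 22}, so each is used; only U can be 5, hence U = 5.
The 7 still-open variables draw from only 7 values {3, 10, 11, 13, 15, 20, 22}, so each is used; only T can be 22, hence T = 22.
The 6 still-open variables together cover exactly {3, 10, 11, 13, 15, 20} — 6 values for 6 variables — and 20 appears only in R's list, so R = 20.
Q and S share exactly the 2 values {3, 13}; by pigeonhole those values go to them, so strike 3, 13 from N, O.
So 10 goes to O.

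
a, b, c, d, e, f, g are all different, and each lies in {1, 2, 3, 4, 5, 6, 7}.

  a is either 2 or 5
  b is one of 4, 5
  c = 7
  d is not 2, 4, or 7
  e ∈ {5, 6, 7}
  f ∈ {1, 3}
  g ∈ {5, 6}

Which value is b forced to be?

4

c has just one choice, so c = 7. Strike 7 from e.
Among the 6 still-open variables, 2 fits only a (and all 6 values in {1, 2, 3, 4, 5, 6} must be used), so a = 2.
The 5 still-open variables together cover exactly {1, 3, 4, 5, 6} — 5 values for 5 variables — and 4 appears only in b's list, so b = 4.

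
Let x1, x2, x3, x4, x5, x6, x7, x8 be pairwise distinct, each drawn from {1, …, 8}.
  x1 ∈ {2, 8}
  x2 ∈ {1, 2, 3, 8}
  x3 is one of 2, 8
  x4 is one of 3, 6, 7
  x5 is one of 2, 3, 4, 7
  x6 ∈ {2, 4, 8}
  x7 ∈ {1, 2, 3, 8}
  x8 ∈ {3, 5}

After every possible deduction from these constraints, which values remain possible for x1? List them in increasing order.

The 8 variables together cover exactly {1, 2, 3, 4, 5, 6, 7, 8} — 8 values for 8 variables — and 5 appears only in x8's list, so x8 = 5.
The 7 still-open variables together cover exactly {1, 2, 3, 4, 6, 7, 8} — 7 values for 7 variables — and 6 appears only in x4's list, so x4 = 6.
Among the 6 still-open variables, 7 fits only x5 (and all 6 values in {1, 2, 3, 4, 7, 8} must be used), so x5 = 7.
Among the 5 still-open variables, 4 fits only x6 (and all 5 values in {1, 2, 3, 4, 8} must be used), so x6 = 4.
x1 and x3 between them cover only {2, 8} — a naked pair. Remove those values from x2, x7.
No further eliminations apply; x1 can still be any of 2, 8.

2, 8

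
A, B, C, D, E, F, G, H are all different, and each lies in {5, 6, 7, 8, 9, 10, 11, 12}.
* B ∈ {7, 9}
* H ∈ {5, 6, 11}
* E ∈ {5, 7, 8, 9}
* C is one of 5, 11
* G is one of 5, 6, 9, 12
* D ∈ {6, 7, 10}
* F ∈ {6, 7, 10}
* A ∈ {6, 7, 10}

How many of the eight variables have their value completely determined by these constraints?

3

Among the 8 variables, 8 fits only E (and all 8 values in {5, 6, 7, 8, 9, 10, 11, 12} must be used), so E = 8.
Among the 7 still-open variables, 12 fits only G (and all 7 values in {5, 6, 7, 9, 10, 11, 12} must be used), so G = 12.
Among the 6 still-open variables, 9 fits only B (and all 6 values in {5, 6, 7, 9, 10, 11} must be used), so B = 9.
A, D, F share exactly the 3 values {6, 7, 10}; by pigeonhole those values go to them, so strike 6, 7, 10 from H.
Determined: B=9, E=8, G=12. The other variables each still have more than one consistent value. That makes 3.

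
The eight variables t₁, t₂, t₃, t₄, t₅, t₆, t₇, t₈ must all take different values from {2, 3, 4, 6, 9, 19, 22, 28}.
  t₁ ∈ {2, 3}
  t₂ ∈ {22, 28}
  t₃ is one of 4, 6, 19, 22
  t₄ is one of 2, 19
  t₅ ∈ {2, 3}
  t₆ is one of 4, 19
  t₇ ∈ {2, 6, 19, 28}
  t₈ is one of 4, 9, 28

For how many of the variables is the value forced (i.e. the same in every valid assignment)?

Among the 8 variables, 9 fits only t₈ (and all 8 values in {2, 3, 4, 6, 9, 19, 22, 28} must be used), so t₈ = 9.
t₁ and t₅ share exactly the 2 values {2, 3}; by pigeonhole those values go to them, so strike 2, 3 from t₄, t₇.
t₄ must be 19 (only option left). Strike 19 from t₃, t₆, t₇.
t₆ must be 4 (only option left). Remove 4 from t₃.
Determined: t₄=19, t₆=4, t₈=9. The other variables each still have more than one consistent value. That makes 3.

3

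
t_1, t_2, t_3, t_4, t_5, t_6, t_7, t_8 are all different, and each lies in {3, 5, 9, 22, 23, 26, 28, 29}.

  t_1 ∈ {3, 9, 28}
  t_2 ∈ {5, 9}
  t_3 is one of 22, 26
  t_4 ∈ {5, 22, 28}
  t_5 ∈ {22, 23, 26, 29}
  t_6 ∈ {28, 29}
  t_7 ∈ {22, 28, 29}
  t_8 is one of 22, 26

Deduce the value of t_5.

23

The 8 variables draw from only 8 values {3, 5, 9, 22, 23, 26, 28, 29}, so each is used; only t_1 can be 3, hence t_1 = 3.
Among the 7 still-open variables, 9 fits only t_2 (and all 7 values in {5, 9, 22, 23, 26, 28, 29} must be used), so t_2 = 9.
Among the 6 still-open variables, 5 fits only t_4 (and all 6 values in {5, 22, 23, 26, 28, 29} must be used), so t_4 = 5.
Among the 5 still-open variables, 23 fits only t_5 (and all 5 values in {22, 23, 26, 28, 29} must be used), so t_5 = 23.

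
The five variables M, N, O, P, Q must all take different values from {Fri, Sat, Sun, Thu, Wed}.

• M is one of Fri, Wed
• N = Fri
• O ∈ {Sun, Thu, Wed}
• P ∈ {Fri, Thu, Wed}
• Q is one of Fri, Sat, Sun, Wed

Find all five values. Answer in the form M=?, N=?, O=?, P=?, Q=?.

M=Wed, N=Fri, O=Sun, P=Thu, Q=Sat

N's domain is down to {Fri}, so N = Fri. Remove Fri from M, P, Q.
M has just one choice, so M = Wed. So O, P, Q can't be Wed.
P must be Thu (only option left). Remove Thu from O.
O must be Sun (only option left). Remove Sun from Q.
Q's domain is down to {Sat}, so Q = Sat.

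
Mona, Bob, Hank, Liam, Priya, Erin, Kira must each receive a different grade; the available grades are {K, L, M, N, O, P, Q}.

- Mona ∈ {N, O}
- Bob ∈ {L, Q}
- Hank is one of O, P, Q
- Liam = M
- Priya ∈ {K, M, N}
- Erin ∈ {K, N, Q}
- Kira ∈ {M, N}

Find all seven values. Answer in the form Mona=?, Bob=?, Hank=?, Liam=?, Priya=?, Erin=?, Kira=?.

Mona=O, Bob=L, Hank=P, Liam=M, Priya=K, Erin=Q, Kira=N

Liam has just one choice, so Liam = M. So Priya, Kira can't be M.
That leaves Kira = N. Remove N from Mona, Priya, Erin.
Mona must be O (only option left). So Hank can't be O.
Priya has just one choice, so Priya = K. Strike K from Erin.
Erin has just one choice, so Erin = Q. So Bob, Hank can't be Q.
That leaves Bob = L.
Hank has just one choice, so Hank = P.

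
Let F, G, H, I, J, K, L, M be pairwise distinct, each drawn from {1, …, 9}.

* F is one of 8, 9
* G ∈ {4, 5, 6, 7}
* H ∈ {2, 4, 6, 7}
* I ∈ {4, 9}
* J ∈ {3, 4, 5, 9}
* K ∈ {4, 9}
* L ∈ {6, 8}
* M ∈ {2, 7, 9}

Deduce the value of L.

6

The 8 variables draw from only 8 values {2, 3, 4, 5, 6, 7, 8, 9}, so each is used; only J can be 3, hence J = 3.
Among the 7 still-open variables, 5 fits only G (and all 7 values in {2, 4, 5, 6, 7, 8, 9} must be used), so G = 5.
I and K between them cover only {4, 9} — a naked pair. Remove those values from F, H, M.
F has just one choice, so F = 8. Eliminate 8 elsewhere: L.
So L = 6.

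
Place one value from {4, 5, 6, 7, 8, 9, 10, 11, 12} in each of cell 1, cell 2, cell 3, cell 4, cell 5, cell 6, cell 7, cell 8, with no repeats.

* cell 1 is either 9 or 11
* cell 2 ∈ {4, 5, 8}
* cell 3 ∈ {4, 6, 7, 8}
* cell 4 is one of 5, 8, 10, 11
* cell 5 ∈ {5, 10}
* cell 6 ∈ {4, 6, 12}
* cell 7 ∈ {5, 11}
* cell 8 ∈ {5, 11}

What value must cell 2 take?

cell 7 and cell 8 share exactly the 2 values {5, 11}; by pigeonhole those values go to them, so strike 5, 11 from cell 1, cell 2, cell 4, cell 5.
cell 1 has just one choice, so cell 1 = 9.
cell 5 has just one choice, so cell 5 = 10. Remove 10 from cell 4.
cell 4 has just one choice, so cell 4 = 8. Remove 8 from cell 2, cell 3.
So cell 2 = 4.

4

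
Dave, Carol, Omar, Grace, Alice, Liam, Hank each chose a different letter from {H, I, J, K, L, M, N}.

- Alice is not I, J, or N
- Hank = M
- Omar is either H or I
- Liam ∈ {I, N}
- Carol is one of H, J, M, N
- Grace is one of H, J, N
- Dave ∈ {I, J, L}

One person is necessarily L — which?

Hank has just one choice, so Hank = M. Remove M from Carol, Alice.
Among the 6 still-open variables, K fits only Alice (and all 6 values in {H, I, J, K, L, N} must be used), so Alice = K.
The 5 still-open variables together cover exactly {H, I, J, L, N} — 5 values for 5 variables — and L appears only in Dave's list, so Dave = L.

Dave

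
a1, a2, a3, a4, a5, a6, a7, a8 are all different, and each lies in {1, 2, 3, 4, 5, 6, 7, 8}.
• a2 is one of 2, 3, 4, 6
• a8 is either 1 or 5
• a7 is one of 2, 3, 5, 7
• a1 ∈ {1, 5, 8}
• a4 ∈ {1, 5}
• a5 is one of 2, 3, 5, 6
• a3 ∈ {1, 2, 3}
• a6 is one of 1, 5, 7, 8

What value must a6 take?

7

Among the 8 variables, 4 fits only a2 (and all 8 values in {1, 2, 3, 4, 5, 6, 7, 8} must be used), so a2 = 4.
The 7 still-open variables draw from only 7 values {1, 2, 3, 5, 6, 7, 8}, so each is used; only a5 can be 6, hence a5 = 6.
The 2 variables a4 and a8 are confined to {1, 5}, which locks those values in; drop them from a1, a3, a6, a7.
a1 must be 8 (only option left). Strike 8 from a6.
So a6 = 7.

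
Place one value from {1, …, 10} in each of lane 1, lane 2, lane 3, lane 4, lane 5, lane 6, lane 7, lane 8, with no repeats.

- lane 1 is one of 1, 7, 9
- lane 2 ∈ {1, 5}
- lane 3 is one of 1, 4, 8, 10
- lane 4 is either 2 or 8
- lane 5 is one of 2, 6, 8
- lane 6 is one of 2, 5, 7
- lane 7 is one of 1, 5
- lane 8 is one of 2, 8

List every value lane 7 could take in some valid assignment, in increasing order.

1, 5

lane 2 and lane 7 share exactly the 2 values {1, 5}; by pigeonhole those values go to them, so strike 1, 5 from lane 1, lane 3, lane 6.
The 2 variables lane 4 and lane 8 are confined to {2, 8}, which locks those values in; drop them from lane 3, lane 5, lane 6.
lane 5 must be 6 (only option left).
That leaves lane 6 = 7. Strike 7 from lane 1.
lane 1 has just one choice, so lane 1 = 9.
No further eliminations apply; lane 7 can still be any of 1, 5.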